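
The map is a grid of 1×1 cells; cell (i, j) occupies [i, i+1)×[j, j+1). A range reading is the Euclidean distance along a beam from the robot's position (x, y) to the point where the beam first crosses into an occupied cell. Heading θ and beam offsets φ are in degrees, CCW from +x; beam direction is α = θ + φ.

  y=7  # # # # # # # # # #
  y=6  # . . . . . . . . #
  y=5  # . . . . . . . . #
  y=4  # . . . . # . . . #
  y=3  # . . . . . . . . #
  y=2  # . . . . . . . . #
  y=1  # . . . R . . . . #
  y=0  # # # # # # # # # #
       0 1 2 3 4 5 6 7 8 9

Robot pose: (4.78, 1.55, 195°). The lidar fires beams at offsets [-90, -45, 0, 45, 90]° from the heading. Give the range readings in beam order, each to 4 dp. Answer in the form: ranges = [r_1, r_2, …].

ranges = [5.6423, 4.3648, 2.1250, 0.6351, 0.5694]

beam 1: φ=-90°, α=105°
  d=(-0.2588,0.9659)  start (4,1)  tX=3.0137 tY=0.4659  stride 1/|dx|=3.8637 1/|dy|=1.0353
    cross y-line → (4,2), t=0.4659
    cross y-line → (4,3), t=1.5012
    cross y-line → (4,4), t=2.5364
    cross x-line → (3,4), t=3.0137
    cross y-line → (3,5), t=3.5717
    cross y-line → (3,6), t=4.6070
    cross y-line → (3,7), t=5.6423 (wall)
  → r_1 = 5.6423
beam 2: φ=-45°, α=150°
  d=(-0.8660,0.5000)  start (4,1)  tX=0.9007 tY=0.9000  stride 1/|dx|=1.1547 1/|dy|=2.0000
    cross y-line → (4,2), t=0.9000
    cross x-line → (3,2), t=0.9007
    cross x-line → (2,2), t=2.0554
    cross y-line → (2,3), t=2.9000
    cross x-line → (1,3), t=3.2101
    cross x-line → (0,3), t=4.3648 (wall)
  → r_2 = 4.3648
beam 3: φ=0°, α=195°
  d=(-0.9659,-0.2588)  start (4,1)  tX=0.8075 tY=2.1250  stride 1/|dx|=1.0353 1/|dy|=3.8637
    cross x-line → (3,1), t=0.8075
    cross x-line → (2,1), t=1.8428
    cross y-line → (2,0), t=2.1250 (wall)
  → r_3 = 2.1250
beam 4: φ=45°, α=240°
  d=(-0.5000,-0.8660)  start (4,1)  tX=1.5600 tY=0.6351  stride 1/|dx|=2.0000 1/|dy|=1.1547
    cross y-line → (4,0), t=0.6351 (wall)
  → r_4 = 0.6351
beam 5: φ=90°, α=285°
  d=(0.2588,-0.9659)  start (4,1)  tX=0.8500 tY=0.5694  stride 1/|dx|=3.8637 1/|dy|=1.0353
    cross y-line → (4,0), t=0.5694 (wall)
  → r_5 = 0.5694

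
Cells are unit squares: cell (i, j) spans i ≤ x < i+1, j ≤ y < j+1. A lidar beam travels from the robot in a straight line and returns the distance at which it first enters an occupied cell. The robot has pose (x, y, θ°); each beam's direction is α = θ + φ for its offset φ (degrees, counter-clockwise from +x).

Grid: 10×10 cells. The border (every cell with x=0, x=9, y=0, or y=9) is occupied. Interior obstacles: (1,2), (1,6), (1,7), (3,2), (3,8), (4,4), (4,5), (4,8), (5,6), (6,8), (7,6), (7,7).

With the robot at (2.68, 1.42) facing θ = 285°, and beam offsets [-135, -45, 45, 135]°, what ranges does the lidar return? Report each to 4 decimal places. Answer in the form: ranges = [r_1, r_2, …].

ranges = [1.1600, 0.4850, 0.8400, 0.6697]

beam 1: φ=-135°, α=150°
  dir = (cos 150°, sin 150°) = (-0.8660, 0.5000); from cell (2,1)
  next x-line at t=0.7852, next y-line at t=1.1600; Δt_x=1.1547, Δt_y=2.0000
    x: enter (1,1) at t=0.7852
    y: enter (1,2) at t=1.1600 ← occupied
  → r_1 = 1.1600
beam 2: φ=-45°, α=240°
  dir = (cos 240°, sin 240°) = (-0.5000, -0.8660); from cell (2,1)
  next x-line at t=1.3600, next y-line at t=0.4850; Δt_x=2.0000, Δt_y=1.1547
    y: enter (2,0) at t=0.4850 ← occupied
  → r_2 = 0.4850
beam 3: φ=45°, α=330°
  dir = (cos 330°, sin 330°) = (0.8660, -0.5000); from cell (2,1)
  next x-line at t=0.3695, next y-line at t=0.8400; Δt_x=1.1547, Δt_y=2.0000
    x: enter (3,1) at t=0.3695
    y: enter (3,0) at t=0.8400 ← occupied
  → r_3 = 0.8400
beam 4: φ=135°, α=60°
  dir = (cos 60°, sin 60°) = (0.5000, 0.8660); from cell (2,1)
  next x-line at t=0.6400, next y-line at t=0.6697; Δt_x=2.0000, Δt_y=1.1547
    x: enter (3,1) at t=0.6400
    y: enter (3,2) at t=0.6697 ← occupied
  → r_4 = 0.6697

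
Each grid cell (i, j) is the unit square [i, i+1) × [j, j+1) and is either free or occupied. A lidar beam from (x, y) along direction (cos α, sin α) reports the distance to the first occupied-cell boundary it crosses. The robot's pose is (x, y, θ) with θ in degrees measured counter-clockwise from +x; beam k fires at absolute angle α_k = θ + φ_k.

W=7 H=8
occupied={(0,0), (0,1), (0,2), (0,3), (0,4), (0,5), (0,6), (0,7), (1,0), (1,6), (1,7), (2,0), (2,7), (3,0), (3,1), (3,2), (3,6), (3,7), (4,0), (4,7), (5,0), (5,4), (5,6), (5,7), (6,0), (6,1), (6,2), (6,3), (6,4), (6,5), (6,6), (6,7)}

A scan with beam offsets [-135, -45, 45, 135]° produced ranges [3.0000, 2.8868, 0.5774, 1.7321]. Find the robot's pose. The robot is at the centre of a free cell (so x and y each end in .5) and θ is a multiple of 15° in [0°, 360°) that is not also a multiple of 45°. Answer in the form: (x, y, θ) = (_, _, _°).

Enumerate (i+0.5, j+0.5, θ) over the 24 free cells and 16 admissible headings. For each, cast all 4 beams and compare to the given ranges.
  (5.5, 3.5, 240°): beam 1 = 0.5176 ≠ 3.0000 ✗
  (2.5, 4.5, 345°): beam 1 = 1.7321 ≠ 3.0000 ✗
  (4.5, 4.5, 60°): beam 1 = 3.6235 ≠ 3.0000 ✗
  …
  (3.5, 3.5, 255°): r_1=3.0000, r_2=2.8868, r_3=0.5774, r_4=1.7321 — all match ✓
Only this pose fits every beam.

(x, y, θ) = (3.5, 3.5, 255°)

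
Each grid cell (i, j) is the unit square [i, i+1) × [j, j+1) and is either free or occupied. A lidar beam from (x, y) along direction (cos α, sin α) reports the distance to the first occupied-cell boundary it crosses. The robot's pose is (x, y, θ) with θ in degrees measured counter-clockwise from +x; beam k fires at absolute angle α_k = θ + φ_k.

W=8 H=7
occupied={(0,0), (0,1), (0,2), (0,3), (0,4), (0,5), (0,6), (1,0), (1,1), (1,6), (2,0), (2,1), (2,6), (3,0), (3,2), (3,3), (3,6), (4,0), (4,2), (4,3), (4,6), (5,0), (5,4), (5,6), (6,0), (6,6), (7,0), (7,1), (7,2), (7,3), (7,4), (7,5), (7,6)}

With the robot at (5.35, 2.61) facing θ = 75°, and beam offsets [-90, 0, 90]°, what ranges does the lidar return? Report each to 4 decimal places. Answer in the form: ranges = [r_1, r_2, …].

ranges = [1.7082, 1.4390, 0.3623]

beam 1: φ=-90°, α=345°
  cosα=0.9659 sinα=-0.2588 | (5,2) | tMaxX 0.6729 tMaxY 2.3569 | tΔX 1.0353 tΔY 3.8637
    t=0.6729 [x] (6,2)
    t=1.7082 [x] (7,2) — stop
  → r_1 = 1.7082
beam 2: φ=0°, α=75°
  cosα=0.2588 sinα=0.9659 | (5,2) | tMaxX 2.5114 tMaxY 0.4038 | tΔX 3.8637 tΔY 1.0353
    t=0.4038 [y] (5,3)
    t=1.4390 [y] (5,4) — stop
  → r_2 = 1.4390
beam 3: φ=90°, α=165°
  cosα=-0.9659 sinα=0.2588 | (5,2) | tMaxX 0.3623 tMaxY 1.5068 | tΔX 1.0353 tΔY 3.8637
    t=0.3623 [x] (4,2) — stop
  → r_3 = 0.3623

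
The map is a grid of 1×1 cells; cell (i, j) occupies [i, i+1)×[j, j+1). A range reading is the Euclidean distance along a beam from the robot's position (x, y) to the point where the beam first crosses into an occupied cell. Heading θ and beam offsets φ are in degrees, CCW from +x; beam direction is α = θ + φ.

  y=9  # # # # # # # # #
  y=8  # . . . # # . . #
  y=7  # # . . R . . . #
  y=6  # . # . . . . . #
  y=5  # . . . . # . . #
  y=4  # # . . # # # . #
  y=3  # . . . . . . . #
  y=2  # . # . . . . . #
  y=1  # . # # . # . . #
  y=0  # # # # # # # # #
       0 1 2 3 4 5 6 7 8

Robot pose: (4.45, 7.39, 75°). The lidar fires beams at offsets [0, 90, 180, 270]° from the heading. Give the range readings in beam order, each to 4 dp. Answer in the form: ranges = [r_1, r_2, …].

beam 1: φ=0°, α=75°
  direction (0.2588, 0.9659); cell (4,7); t to first gridline: x 2.1250, y 0.6315 (then +3.8637 / +1.0353)
    (4,8) via y @ 0.6315  # hit
  → r_1 = 0.6315
beam 2: φ=90°, α=165°
  direction (-0.9659, 0.2588); cell (4,7); t to first gridline: x 0.4659, y 2.3569 (then +1.0353 / +3.8637)
    (3,7) via x @ 0.4659
    (2,7) via x @ 1.5012
    (2,8) via y @ 2.3569
    (1,8) via x @ 2.5364
    (0,8) via x @ 3.5717  # hit
  → r_2 = 3.5717
beam 3: φ=180°, α=255°
  direction (-0.2588, -0.9659); cell (4,7); t to first gridline: x 1.7387, y 0.4038 (then +3.8637 / +1.0353)
    (4,6) via y @ 0.4038
    (4,5) via y @ 1.4390
    (3,5) via x @ 1.7387
    (3,4) via y @ 2.4743
    (3,3) via y @ 3.5096
    (3,2) via y @ 4.5449
    (3,1) via y @ 5.5801  # hit
  → r_3 = 5.5801
beam 4: φ=270°, α=345°
  direction (0.9659, -0.2588); cell (4,7); t to first gridline: x 0.5694, y 1.5068 (then +1.0353 / +3.8637)
    (5,7) via x @ 0.5694
    (5,6) via y @ 1.5068
    (6,6) via x @ 1.6047
    (7,6) via x @ 2.6400
    (8,6) via x @ 3.6752  # hit
  → r_4 = 3.6752

ranges = [0.6315, 3.5717, 5.5801, 3.6752]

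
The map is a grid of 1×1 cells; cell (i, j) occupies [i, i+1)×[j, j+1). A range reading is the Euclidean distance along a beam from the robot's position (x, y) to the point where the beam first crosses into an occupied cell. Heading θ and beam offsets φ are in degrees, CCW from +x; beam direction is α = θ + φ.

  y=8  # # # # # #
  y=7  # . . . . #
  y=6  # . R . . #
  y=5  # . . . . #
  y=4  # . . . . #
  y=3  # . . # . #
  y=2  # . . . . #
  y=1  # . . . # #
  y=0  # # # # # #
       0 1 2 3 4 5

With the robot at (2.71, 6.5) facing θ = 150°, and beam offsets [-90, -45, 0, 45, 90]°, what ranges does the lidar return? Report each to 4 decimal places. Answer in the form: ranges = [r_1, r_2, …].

ranges = [1.7321, 1.5529, 1.9745, 1.7703, 3.4200]

beam 1: φ=-90°, α=60°
  d=(0.5000,0.8660)  start (2,6)  tX=0.5800 tY=0.5774  stride 1/|dx|=2.0000 1/|dy|=1.1547
    cross y-line → (2,7), t=0.5774
    cross x-line → (3,7), t=0.5800
    cross y-line → (3,8), t=1.7321 (wall)
  → r_1 = 1.7321
beam 2: φ=-45°, α=105°
  d=(-0.2588,0.9659)  start (2,6)  tX=2.7432 tY=0.5176  stride 1/|dx|=3.8637 1/|dy|=1.0353
    cross y-line → (2,7), t=0.5176
    cross y-line → (2,8), t=1.5529 (wall)
  → r_2 = 1.5529
beam 3: φ=0°, α=150°
  d=(-0.8660,0.5000)  start (2,6)  tX=0.8198 tY=1.0000  stride 1/|dx|=1.1547 1/|dy|=2.0000
    cross x-line → (1,6), t=0.8198
    cross y-line → (1,7), t=1.0000
    cross x-line → (0,7), t=1.9745 (wall)
  → r_3 = 1.9745
beam 4: φ=45°, α=195°
  d=(-0.9659,-0.2588)  start (2,6)  tX=0.7350 tY=1.9319  stride 1/|dx|=1.0353 1/|dy|=3.8637
    cross x-line → (1,6), t=0.7350
    cross x-line → (0,6), t=1.7703 (wall)
  → r_4 = 1.7703
beam 5: φ=90°, α=240°
  d=(-0.5000,-0.8660)  start (2,6)  tX=1.4200 tY=0.5774  stride 1/|dx|=2.0000 1/|dy|=1.1547
    cross y-line → (2,5), t=0.5774
    cross x-line → (1,5), t=1.4200
    cross y-line → (1,4), t=1.7321
    cross y-line → (1,3), t=2.8868
    cross x-line → (0,3), t=3.4200 (wall)
  → r_5 = 3.4200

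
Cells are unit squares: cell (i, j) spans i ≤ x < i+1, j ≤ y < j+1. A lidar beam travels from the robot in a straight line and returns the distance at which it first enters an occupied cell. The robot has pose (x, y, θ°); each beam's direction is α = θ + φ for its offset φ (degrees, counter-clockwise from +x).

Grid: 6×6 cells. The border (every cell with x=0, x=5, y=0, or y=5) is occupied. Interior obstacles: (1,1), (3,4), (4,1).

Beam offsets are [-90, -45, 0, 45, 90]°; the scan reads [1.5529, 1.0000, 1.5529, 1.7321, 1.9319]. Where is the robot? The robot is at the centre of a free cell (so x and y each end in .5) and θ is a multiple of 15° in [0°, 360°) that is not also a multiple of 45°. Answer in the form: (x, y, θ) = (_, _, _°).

(x, y, θ) = (2.5, 2.5, 255°)

Candidates: 13 free-cell centres × 16 headings = 208 poses. Raycast each; keep the one whose scan matches to 4 dp.
  (1.5, 3.5, 195°): beam 2 = 0.5774 ≠ 1.0000 ✗
  (3.5, 3.5, 240°): beam 1 = 2.8868 ≠ 1.5529 ✗
  (2.5, 2.5, 300°): beam 1 = 1.0000 ≠ 1.5529 ✗
  (4.5, 2.5, 120°): beam 1 = 0.5774 ≠ 1.5529 ✗
  …
  (2.5, 2.5, 255°): r_1=1.5529, r_2=1.0000, r_3=1.5529, r_4=1.7321, r_5=1.9319 — all match ✓
Unique over the lattice → pose = (2.5, 2.5, 255°).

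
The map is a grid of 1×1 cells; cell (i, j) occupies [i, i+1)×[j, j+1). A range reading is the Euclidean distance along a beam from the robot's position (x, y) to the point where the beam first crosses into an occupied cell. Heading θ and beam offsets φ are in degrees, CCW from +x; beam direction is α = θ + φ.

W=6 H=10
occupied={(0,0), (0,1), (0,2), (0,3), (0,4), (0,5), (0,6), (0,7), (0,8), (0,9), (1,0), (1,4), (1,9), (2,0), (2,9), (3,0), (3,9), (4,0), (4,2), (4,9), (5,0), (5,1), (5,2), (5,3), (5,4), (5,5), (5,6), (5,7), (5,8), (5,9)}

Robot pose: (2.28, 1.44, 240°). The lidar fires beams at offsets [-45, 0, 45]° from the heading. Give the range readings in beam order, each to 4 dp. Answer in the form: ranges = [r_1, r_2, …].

ranges = [1.3252, 0.5081, 0.4555]

beam 1: φ=-45°, α=195°
  cosα=-0.9659 sinα=-0.2588 | (2,1) | tMaxX 0.2899 tMaxY 1.7000 | tΔX 1.0353 tΔY 3.8637
    t=0.2899 [x] (1,1)
    t=1.3252 [x] (0,1) — stop
  → r_1 = 1.3252
beam 2: φ=0°, α=240°
  cosα=-0.5000 sinα=-0.8660 | (2,1) | tMaxX 0.5600 tMaxY 0.5081 | tΔX 2.0000 tΔY 1.1547
    t=0.5081 [y] (2,0) — stop
  → r_2 = 0.5081
beam 3: φ=45°, α=285°
  cosα=0.2588 sinα=-0.9659 | (2,1) | tMaxX 2.7819 tMaxY 0.4555 | tΔX 3.8637 tΔY 1.0353
    t=0.4555 [y] (2,0) — stop
  → r_3 = 0.4555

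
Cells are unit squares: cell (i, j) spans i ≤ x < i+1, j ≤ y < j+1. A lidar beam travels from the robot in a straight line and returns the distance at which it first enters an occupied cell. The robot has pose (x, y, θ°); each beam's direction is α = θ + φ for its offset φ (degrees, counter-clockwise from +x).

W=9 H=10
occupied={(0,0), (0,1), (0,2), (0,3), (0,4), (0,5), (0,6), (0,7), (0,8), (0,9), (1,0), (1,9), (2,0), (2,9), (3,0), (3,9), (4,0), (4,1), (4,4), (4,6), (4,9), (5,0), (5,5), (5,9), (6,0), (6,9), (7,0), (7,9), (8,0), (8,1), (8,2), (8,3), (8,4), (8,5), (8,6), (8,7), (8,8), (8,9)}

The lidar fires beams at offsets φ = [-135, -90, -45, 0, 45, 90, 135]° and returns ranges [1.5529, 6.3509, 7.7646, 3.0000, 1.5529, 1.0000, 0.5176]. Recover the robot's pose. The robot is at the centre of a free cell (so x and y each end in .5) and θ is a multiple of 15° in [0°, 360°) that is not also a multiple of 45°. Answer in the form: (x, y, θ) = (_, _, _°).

(x, y, θ) = (2.5, 1.5, 120°)

Candidates: 52 free-cell centres × 16 headings = 832 poses. Raycast each; keep the one whose scan matches to 4 dp.
  (4.5, 2.5, 210°): beam 2 = 7.0000 ≠ 6.3509 ✗
  (5.5, 2.5, 285°): beam 1 = 5.1962 ≠ 1.5529 ✗
  (1.5, 4.5, 105°): beam 1 = 7.0000 ≠ 1.5529 ✗
  …
  (2.5, 1.5, 120°): r_1=1.5529, r_2=6.3509, r_3=7.7646, r_4=3.0000, r_5=1.5529, r_6=1.0000, r_7=0.5176 — all match ✓
Only this pose fits every beam.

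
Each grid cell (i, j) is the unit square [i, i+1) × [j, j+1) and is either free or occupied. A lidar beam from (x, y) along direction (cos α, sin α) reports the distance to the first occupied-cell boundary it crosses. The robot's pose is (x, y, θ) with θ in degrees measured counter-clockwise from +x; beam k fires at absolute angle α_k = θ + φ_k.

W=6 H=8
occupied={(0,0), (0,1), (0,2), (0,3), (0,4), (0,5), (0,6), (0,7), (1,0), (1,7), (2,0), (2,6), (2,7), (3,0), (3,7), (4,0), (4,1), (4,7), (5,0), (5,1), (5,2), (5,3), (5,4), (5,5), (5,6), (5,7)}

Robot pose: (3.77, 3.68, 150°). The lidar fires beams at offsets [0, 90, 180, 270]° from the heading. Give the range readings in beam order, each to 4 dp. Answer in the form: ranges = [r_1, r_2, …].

beam 1: φ=0°, α=150°
  direction (-0.8660, 0.5000); cell (3,3); t to first gridline: x 0.8891, y 0.6400 (then +1.1547 / +2.0000)
    (3,4) via y @ 0.6400
    (2,4) via x @ 0.8891
    (1,4) via x @ 2.0438
    (1,5) via y @ 2.6400
    (0,5) via x @ 3.1985  # hit
  → r_1 = 3.1985
beam 2: φ=90°, α=240°
  direction (-0.5000, -0.8660); cell (3,3); t to first gridline: x 1.5400, y 0.7852 (then +2.0000 / +1.1547)
    (3,2) via y @ 0.7852
    (2,2) via x @ 1.5400
    (2,1) via y @ 1.9399
    (2,0) via y @ 3.0946  # hit
  → r_2 = 3.0946
beam 3: φ=180°, α=330°
  direction (0.8660, -0.5000); cell (3,3); t to first gridline: x 0.2656, y 1.3600 (then +1.1547 / +2.0000)
    (4,3) via x @ 0.2656
    (4,2) via y @ 1.3600
    (5,2) via x @ 1.4203  # hit
  → r_3 = 1.4203
beam 4: φ=270°, α=60°
  direction (0.5000, 0.8660); cell (3,3); t to first gridline: x 0.4600, y 0.3695 (then +2.0000 / +1.1547)
    (3,4) via y @ 0.3695
    (4,4) via x @ 0.4600
    (4,5) via y @ 1.5242
    (5,5) via x @ 2.4600  # hit
  → r_4 = 2.4600

ranges = [3.1985, 3.0946, 1.4203, 2.4600]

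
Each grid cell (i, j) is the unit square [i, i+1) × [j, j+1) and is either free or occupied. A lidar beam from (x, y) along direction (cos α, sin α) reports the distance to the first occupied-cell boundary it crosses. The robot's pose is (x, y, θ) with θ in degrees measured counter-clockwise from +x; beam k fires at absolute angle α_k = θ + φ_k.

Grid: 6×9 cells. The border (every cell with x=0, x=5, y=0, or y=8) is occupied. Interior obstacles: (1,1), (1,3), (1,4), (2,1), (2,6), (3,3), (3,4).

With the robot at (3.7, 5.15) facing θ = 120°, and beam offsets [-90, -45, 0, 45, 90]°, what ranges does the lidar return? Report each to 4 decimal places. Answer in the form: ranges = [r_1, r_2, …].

ranges = [1.5011, 2.9505, 1.4000, 2.7952, 0.3000]

beam 1: φ=-90°, α=30°
  d=(0.8660,0.5000)  start (3,5)  tX=0.3464 tY=1.7000  stride 1/|dx|=1.1547 1/|dy|=2.0000
    cross x-line → (4,5), t=0.3464
    cross x-line → (5,5), t=1.5011 (wall)
  → r_1 = 1.5011
beam 2: φ=-45°, α=75°
  d=(0.2588,0.9659)  start (3,5)  tX=1.1591 tY=0.8800  stride 1/|dx|=3.8637 1/|dy|=1.0353
    cross y-line → (3,6), t=0.8800
    cross x-line → (4,6), t=1.1591
    cross y-line → (4,7), t=1.9153
    cross y-line → (4,8), t=2.9505 (wall)
  → r_2 = 2.9505
beam 3: φ=0°, α=120°
  d=(-0.5000,0.8660)  start (3,5)  tX=1.4000 tY=0.9815  stride 1/|dx|=2.0000 1/|dy|=1.1547
    cross y-line → (3,6), t=0.9815
    cross x-line → (2,6), t=1.4000 (wall)
  → r_3 = 1.4000
beam 4: φ=45°, α=165°
  d=(-0.9659,0.2588)  start (3,5)  tX=0.7247 tY=3.2841  stride 1/|dx|=1.0353 1/|dy|=3.8637
    cross x-line → (2,5), t=0.7247
    cross x-line → (1,5), t=1.7600
    cross x-line → (0,5), t=2.7952 (wall)
  → r_4 = 2.7952
beam 5: φ=90°, α=210°
  d=(-0.8660,-0.5000)  start (3,5)  tX=0.8083 tY=0.3000  stride 1/|dx|=1.1547 1/|dy|=2.0000
    cross y-line → (3,4), t=0.3000 (wall)
  → r_5 = 0.3000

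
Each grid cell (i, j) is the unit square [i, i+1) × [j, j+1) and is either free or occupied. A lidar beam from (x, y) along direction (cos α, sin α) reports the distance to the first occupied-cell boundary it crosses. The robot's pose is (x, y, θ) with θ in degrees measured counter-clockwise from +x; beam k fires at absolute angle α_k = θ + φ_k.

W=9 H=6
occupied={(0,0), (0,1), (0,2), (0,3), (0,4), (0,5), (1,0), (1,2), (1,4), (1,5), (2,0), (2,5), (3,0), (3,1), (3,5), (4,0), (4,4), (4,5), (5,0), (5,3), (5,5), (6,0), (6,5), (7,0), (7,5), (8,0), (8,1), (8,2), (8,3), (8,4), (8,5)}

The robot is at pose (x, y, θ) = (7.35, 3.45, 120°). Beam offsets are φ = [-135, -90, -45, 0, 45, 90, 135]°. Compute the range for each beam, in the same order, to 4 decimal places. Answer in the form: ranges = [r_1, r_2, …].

ranges = [0.6729, 0.7506, 1.6047, 1.7898, 1.3976, 3.8682, 2.5364]

beam 1: φ=-135°, α=345°
  cosα=0.9659 sinα=-0.2588 | (7,3) | tMaxX 0.6729 tMaxY 1.7387 | tΔX 1.0353 tΔY 3.8637
    t=0.6729 [x] (8,3) — stop
  → r_1 = 0.6729
beam 2: φ=-90°, α=30°
  cosα=0.8660 sinα=0.5000 | (7,3) | tMaxX 0.7506 tMaxY 1.1000 | tΔX 1.1547 tΔY 2.0000
    t=0.7506 [x] (8,3) — stop
  → r_2 = 0.7506
beam 3: φ=-45°, α=75°
  cosα=0.2588 sinα=0.9659 | (7,3) | tMaxX 2.5114 tMaxY 0.5694 | tΔX 3.8637 tΔY 1.0353
    t=0.5694 [y] (7,4)
    t=1.6047 [y] (7,5) — stop
  → r_3 = 1.6047
beam 4: φ=0°, α=120°
  cosα=-0.5000 sinα=0.8660 | (7,3) | tMaxX 0.7000 tMaxY 0.6351 | tΔX 2.0000 tΔY 1.1547
    t=0.6351 [y] (7,4)
    t=0.7000 [x] (6,4)
    t=1.7898 [y] (6,5) — stop
  → r_4 = 1.7898
beam 5: φ=45°, α=165°
  cosα=-0.9659 sinα=0.2588 | (7,3) | tMaxX 0.3623 tMaxY 2.1250 | tΔX 1.0353 tΔY 3.8637
    t=0.3623 [x] (6,3)
    t=1.3976 [x] (5,3) — stop
  → r_5 = 1.3976
beam 6: φ=90°, α=210°
  cosα=-0.8660 sinα=-0.5000 | (7,3) | tMaxX 0.4041 tMaxY 0.9000 | tΔX 1.1547 tΔY 2.0000
    t=0.4041 [x] (6,3)
    t=0.9000 [y] (6,2)
    t=1.5588 [x] (5,2)
    t=2.7135 [x] (4,2)
    t=2.9000 [y] (4,1)
    t=3.8682 [x] (3,1) — stop
  → r_6 = 3.8682
beam 7: φ=135°, α=255°
  cosα=-0.2588 sinα=-0.9659 | (7,3) | tMaxX 1.3523 tMaxY 0.4659 | tΔX 3.8637 tΔY 1.0353
    t=0.4659 [y] (7,2)
    t=1.3523 [x] (6,2)
    t=1.5012 [y] (6,1)
    t=2.5364 [y] (6,0) — stop
  → r_7 = 2.5364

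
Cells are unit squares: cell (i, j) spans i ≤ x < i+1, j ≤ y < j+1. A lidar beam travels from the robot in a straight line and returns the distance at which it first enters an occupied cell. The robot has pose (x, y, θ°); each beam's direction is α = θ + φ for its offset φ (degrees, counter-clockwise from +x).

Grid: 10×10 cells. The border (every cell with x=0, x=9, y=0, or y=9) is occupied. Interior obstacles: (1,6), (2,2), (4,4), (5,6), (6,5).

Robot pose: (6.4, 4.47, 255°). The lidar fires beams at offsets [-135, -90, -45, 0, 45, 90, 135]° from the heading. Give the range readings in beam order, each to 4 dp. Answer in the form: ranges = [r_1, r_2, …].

beam 1: φ=-135°, α=120°
  cosα=-0.5000 sinα=0.8660 | (6,4) | tMaxX 0.8000 tMaxY 0.6120 | tΔX 2.0000 tΔY 1.1547
    t=0.6120 [y] (6,5) — stop
  → r_1 = 0.6120
beam 2: φ=-90°, α=165°
  cosα=-0.9659 sinα=0.2588 | (6,4) | tMaxX 0.4141 tMaxY 2.0478 | tΔX 1.0353 tΔY 3.8637
    t=0.4141 [x] (5,4)
    t=1.4494 [x] (4,4) — stop
  → r_2 = 1.4494
beam 3: φ=-45°, α=210°
  cosα=-0.8660 sinα=-0.5000 | (6,4) | tMaxX 0.4619 tMaxY 0.9400 | tΔX 1.1547 tΔY 2.0000
    t=0.4619 [x] (5,4)
    t=0.9400 [y] (5,3)
    t=1.6166 [x] (4,3)
    t=2.7713 [x] (3,3)
    t=2.9400 [y] (3,2)
    t=3.9260 [x] (2,2) — stop
  → r_3 = 3.9260
beam 4: φ=0°, α=255°
  cosα=-0.2588 sinα=-0.9659 | (6,4) | tMaxX 1.5455 tMaxY 0.4866 | tΔX 3.8637 tΔY 1.0353
    t=0.4866 [y] (6,3)
    t=1.5219 [y] (6,2)
    t=1.5455 [x] (5,2)
    t=2.5571 [y] (5,1)
    t=3.5924 [y] (5,0) — stop
  → r_4 = 3.5924
beam 5: φ=45°, α=300°
  cosα=0.5000 sinα=-0.8660 | (6,4) | tMaxX 1.2000 tMaxY 0.5427 | tΔX 2.0000 tΔY 1.1547
    t=0.5427 [y] (6,3)
    t=1.2000 [x] (7,3)
    t=1.6974 [y] (7,2)
    t=2.8521 [y] (7,1)
    t=3.2000 [x] (8,1)
    t=4.0068 [y] (8,0) — stop
  → r_5 = 4.0068
beam 6: φ=90°, α=345°
  cosα=0.9659 sinα=-0.2588 | (6,4) | tMaxX 0.6212 tMaxY 1.8159 | tΔX 1.0353 tΔY 3.8637
    t=0.6212 [x] (7,4)
    t=1.6564 [x] (8,4)
    t=1.8159 [y] (8,3)
    t=2.6917 [x] (9,3) — stop
  → r_6 = 2.6917
beam 7: φ=135°, α=30°
  cosα=0.8660 sinα=0.5000 | (6,4) | tMaxX 0.6928 tMaxY 1.0600 | tΔX 1.1547 tΔY 2.0000
    t=0.6928 [x] (7,4)
    t=1.0600 [y] (7,5)
    t=1.8475 [x] (8,5)
    t=3.0022 [x] (9,5) — stop
  → r_7 = 3.0022

ranges = [0.6120, 1.4494, 3.9260, 3.5924, 4.0068, 2.6917, 3.0022]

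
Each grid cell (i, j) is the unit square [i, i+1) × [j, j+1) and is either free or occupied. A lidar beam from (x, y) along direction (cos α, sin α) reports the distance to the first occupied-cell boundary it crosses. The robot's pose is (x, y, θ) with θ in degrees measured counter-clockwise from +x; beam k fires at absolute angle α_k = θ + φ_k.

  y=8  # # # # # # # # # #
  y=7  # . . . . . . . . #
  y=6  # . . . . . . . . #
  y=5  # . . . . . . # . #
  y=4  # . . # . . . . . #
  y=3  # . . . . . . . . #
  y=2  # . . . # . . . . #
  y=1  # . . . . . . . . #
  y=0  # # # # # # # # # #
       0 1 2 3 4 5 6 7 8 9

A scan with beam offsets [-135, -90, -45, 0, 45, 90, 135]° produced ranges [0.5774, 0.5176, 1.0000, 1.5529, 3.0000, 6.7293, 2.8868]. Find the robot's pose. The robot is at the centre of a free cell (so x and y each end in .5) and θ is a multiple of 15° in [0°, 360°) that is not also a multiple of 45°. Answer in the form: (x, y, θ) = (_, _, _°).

(x, y, θ) = (7.5, 1.5, 15°)

Enumerate (i+0.5, j+0.5, θ) over the 53 free cells and 16 admissible headings. For each, cast all 7 beams and compare to the given ranges.
  (5.5, 3.5, 285°): beam 1 = 1.7321 ≠ 0.5774 ✗
  (6.5, 3.5, 120°): beam 1 = 2.5882 ≠ 0.5774 ✗
  (1.5, 3.5, 195°): beam 1 = 5.1962 ≠ 0.5774 ✗
  (5.5, 3.5, 30°): beam 1 = 2.5882 ≠ 0.5774 ✗
  (2.5, 2.5, 240°): beam 1 = 5.6940 ≠ 0.5774 ✗
  …
  (7.5, 1.5, 15°): r_1=0.5774, r_2=0.5176, r_3=1.0000, r_4=1.5529, r_5=3.0000, r_6=6.7293, r_7=2.8868 — all match ✓
No second candidate reproduces the full scan.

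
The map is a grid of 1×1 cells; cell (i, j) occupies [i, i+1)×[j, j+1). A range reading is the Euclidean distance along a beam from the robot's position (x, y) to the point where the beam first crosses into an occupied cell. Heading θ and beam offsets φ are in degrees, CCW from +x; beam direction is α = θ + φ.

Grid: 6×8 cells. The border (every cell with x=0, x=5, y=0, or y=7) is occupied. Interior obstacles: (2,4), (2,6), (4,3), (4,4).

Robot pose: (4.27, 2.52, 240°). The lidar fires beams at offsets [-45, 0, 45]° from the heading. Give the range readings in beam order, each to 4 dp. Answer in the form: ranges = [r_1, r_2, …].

beam 1: φ=-45°, α=195°
  direction (-0.9659, -0.2588); cell (4,2); t to first gridline: x 0.2795, y 2.0091 (then +1.0353 / +3.8637)
    (3,2) via x @ 0.2795
    (2,2) via x @ 1.3148
    (2,1) via y @ 2.0091
    (1,1) via x @ 2.3501
    (0,1) via x @ 3.3854  # hit
  → r_1 = 3.3854
beam 2: φ=0°, α=240°
  direction (-0.5000, -0.8660); cell (4,2); t to first gridline: x 0.5400, y 0.6004 (then +2.0000 / +1.1547)
    (3,2) via x @ 0.5400
    (3,1) via y @ 0.6004
    (3,0) via y @ 1.7551  # hit
  → r_2 = 1.7551
beam 3: φ=45°, α=285°
  direction (0.2588, -0.9659); cell (4,2); t to first gridline: x 2.8205, y 0.5383 (then +3.8637 / +1.0353)
    (4,1) via y @ 0.5383
    (4,0) via y @ 1.5736  # hit
  → r_3 = 1.5736

ranges = [3.3854, 1.7551, 1.5736]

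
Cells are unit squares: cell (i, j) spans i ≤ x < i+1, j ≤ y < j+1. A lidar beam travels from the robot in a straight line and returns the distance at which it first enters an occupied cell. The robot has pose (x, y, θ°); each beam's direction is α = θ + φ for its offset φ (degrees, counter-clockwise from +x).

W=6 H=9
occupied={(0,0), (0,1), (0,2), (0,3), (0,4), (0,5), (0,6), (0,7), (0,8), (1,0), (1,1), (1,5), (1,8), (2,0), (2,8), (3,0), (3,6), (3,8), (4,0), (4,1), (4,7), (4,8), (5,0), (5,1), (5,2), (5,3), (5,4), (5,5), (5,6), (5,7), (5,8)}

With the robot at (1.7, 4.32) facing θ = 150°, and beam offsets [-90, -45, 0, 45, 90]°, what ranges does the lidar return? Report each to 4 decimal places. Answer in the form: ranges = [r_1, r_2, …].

ranges = [2.6000, 0.7040, 0.8083, 0.7247, 1.4000]

beam 1: φ=-90°, α=60°
  direction (0.5000, 0.8660); cell (1,4); t to first gridline: x 0.6000, y 0.7852 (then +2.0000 / +1.1547)
    (2,4) via x @ 0.6000
    (2,5) via y @ 0.7852
    (2,6) via y @ 1.9399
    (3,6) via x @ 2.6000  # hit
  → r_1 = 2.6000
beam 2: φ=-45°, α=105°
  direction (-0.2588, 0.9659); cell (1,4); t to first gridline: x 2.7046, y 0.7040 (then +3.8637 / +1.0353)
    (1,5) via y @ 0.7040  # hit
  → r_2 = 0.7040
beam 3: φ=0°, α=150°
  direction (-0.8660, 0.5000); cell (1,4); t to first gridline: x 0.8083, y 1.3600 (then +1.1547 / +2.0000)
    (0,4) via x @ 0.8083  # hit
  → r_3 = 0.8083
beam 4: φ=45°, α=195°
  direction (-0.9659, -0.2588); cell (1,4); t to first gridline: x 0.7247, y 1.2364 (then +1.0353 / +3.8637)
    (0,4) via x @ 0.7247  # hit
  → r_4 = 0.7247
beam 5: φ=90°, α=240°
  direction (-0.5000, -0.8660); cell (1,4); t to first gridline: x 1.4000, y 0.3695 (then +2.0000 / +1.1547)
    (1,3) via y @ 0.3695
    (0,3) via x @ 1.4000  # hit
  → r_5 = 1.4000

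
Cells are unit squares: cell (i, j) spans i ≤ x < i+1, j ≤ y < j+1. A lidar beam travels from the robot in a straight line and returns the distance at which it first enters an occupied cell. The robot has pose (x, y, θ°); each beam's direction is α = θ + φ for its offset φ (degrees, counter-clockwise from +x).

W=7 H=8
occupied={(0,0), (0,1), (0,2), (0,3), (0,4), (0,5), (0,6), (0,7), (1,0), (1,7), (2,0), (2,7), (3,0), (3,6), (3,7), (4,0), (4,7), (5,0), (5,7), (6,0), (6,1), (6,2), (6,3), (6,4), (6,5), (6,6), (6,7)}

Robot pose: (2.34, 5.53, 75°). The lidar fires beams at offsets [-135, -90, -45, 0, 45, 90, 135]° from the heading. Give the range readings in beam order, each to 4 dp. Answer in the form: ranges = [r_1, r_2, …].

beam 1: φ=-135°, α=300°
  dir = (cos 300°, sin 300°) = (0.5000, -0.8660); from cell (2,5)
  next x-line at t=1.3200, next y-line at t=0.6120; Δt_x=2.0000, Δt_y=1.1547
    y: enter (2,4) at t=0.6120
    x: enter (3,4) at t=1.3200
    y: enter (3,3) at t=1.7667
    y: enter (3,2) at t=2.9214
    x: enter (4,2) at t=3.3200
    y: enter (4,1) at t=4.0761
    y: enter (4,0) at t=5.2308 ← occupied
  → r_1 = 5.2308
beam 2: φ=-90°, α=345°
  dir = (cos 345°, sin 345°) = (0.9659, -0.2588); from cell (2,5)
  next x-line at t=0.6833, next y-line at t=2.0478; Δt_x=1.0353, Δt_y=3.8637
    x: enter (3,5) at t=0.6833
    x: enter (4,5) at t=1.7186
    y: enter (4,4) at t=2.0478
    x: enter (5,4) at t=2.7538
    x: enter (6,4) at t=3.7891 ← occupied
  → r_2 = 3.7891
beam 3: φ=-45°, α=30°
  dir = (cos 30°, sin 30°) = (0.8660, 0.5000); from cell (2,5)
  next x-line at t=0.7621, next y-line at t=0.9400; Δt_x=1.1547, Δt_y=2.0000
    x: enter (3,5) at t=0.7621
    y: enter (3,6) at t=0.9400 ← occupied
  → r_3 = 0.9400
beam 4: φ=0°, α=75°
  dir = (cos 75°, sin 75°) = (0.2588, 0.9659); from cell (2,5)
  next x-line at t=2.5500, next y-line at t=0.4866; Δt_x=3.8637, Δt_y=1.0353
    y: enter (2,6) at t=0.4866
    y: enter (2,7) at t=1.5219 ← occupied
  → r_4 = 1.5219
beam 5: φ=45°, α=120°
  dir = (cos 120°, sin 120°) = (-0.5000, 0.8660); from cell (2,5)
  next x-line at t=0.6800, next y-line at t=0.5427; Δt_x=2.0000, Δt_y=1.1547
    y: enter (2,6) at t=0.5427
    x: enter (1,6) at t=0.6800
    y: enter (1,7) at t=1.6974 ← occupied
  → r_5 = 1.6974
beam 6: φ=90°, α=165°
  dir = (cos 165°, sin 165°) = (-0.9659, 0.2588); from cell (2,5)
  next x-line at t=0.3520, next y-line at t=1.8159; Δt_x=1.0353, Δt_y=3.8637
    x: enter (1,5) at t=0.3520
    x: enter (0,5) at t=1.3873 ← occupied
  → r_6 = 1.3873
beam 7: φ=135°, α=210°
  dir = (cos 210°, sin 210°) = (-0.8660, -0.5000); from cell (2,5)
  next x-line at t=0.3926, next y-line at t=1.0600; Δt_x=1.1547, Δt_y=2.0000
    x: enter (1,5) at t=0.3926
    y: enter (1,4) at t=1.0600
    x: enter (0,4) at t=1.5473 ← occupied
  → r_7 = 1.5473

ranges = [5.2308, 3.7891, 0.9400, 1.5219, 1.6974, 1.3873, 1.5473]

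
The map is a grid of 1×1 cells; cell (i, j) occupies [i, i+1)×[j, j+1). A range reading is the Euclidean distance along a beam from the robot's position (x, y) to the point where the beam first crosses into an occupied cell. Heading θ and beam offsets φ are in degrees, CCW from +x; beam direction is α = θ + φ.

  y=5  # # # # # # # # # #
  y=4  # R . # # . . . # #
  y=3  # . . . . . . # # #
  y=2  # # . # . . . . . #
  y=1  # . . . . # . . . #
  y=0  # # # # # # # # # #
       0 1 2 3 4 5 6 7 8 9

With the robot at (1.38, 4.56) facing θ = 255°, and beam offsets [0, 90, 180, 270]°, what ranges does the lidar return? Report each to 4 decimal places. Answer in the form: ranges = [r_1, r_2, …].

ranges = [1.4682, 1.6771, 0.4555, 0.3934]

beam 1: φ=0°, α=255°
  cosα=-0.2588 sinα=-0.9659 | (1,4) | tMaxX 1.4682 tMaxY 0.5798 | tΔX 3.8637 tΔY 1.0353
    t=0.5798 [y] (1,3)
    t=1.4682 [x] (0,3) — stop
  → r_1 = 1.4682
beam 2: φ=90°, α=345°
  cosα=0.9659 sinα=-0.2588 | (1,4) | tMaxX 0.6419 tMaxY 2.1637 | tΔX 1.0353 tΔY 3.8637
    t=0.6419 [x] (2,4)
    t=1.6771 [x] (3,4) — stop
  → r_2 = 1.6771
beam 3: φ=180°, α=75°
  cosα=0.2588 sinα=0.9659 | (1,4) | tMaxX 2.3955 tMaxY 0.4555 | tΔX 3.8637 tΔY 1.0353
    t=0.4555 [y] (1,5) — stop
  → r_3 = 0.4555
beam 4: φ=270°, α=165°
  cosα=-0.9659 sinα=0.2588 | (1,4) | tMaxX 0.3934 tMaxY 1.7000 | tΔX 1.0353 tΔY 3.8637
    t=0.3934 [x] (0,4) — stop
  → r_4 = 0.3934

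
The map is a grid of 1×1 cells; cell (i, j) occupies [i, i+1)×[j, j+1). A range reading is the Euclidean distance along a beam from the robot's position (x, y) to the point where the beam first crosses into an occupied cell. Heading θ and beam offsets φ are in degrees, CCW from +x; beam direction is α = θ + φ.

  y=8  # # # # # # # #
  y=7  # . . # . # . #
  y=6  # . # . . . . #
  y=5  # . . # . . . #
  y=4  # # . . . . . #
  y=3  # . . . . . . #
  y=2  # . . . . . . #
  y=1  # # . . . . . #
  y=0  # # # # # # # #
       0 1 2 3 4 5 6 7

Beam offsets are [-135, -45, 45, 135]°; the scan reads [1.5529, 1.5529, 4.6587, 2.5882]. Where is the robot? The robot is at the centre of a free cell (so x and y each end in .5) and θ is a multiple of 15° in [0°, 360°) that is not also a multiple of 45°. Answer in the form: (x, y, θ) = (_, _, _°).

(x, y, θ) = (2.5, 2.5, 300°)

The pose lattice has 36·16 = 576 candidates. Test each by forward raycasting.
  (6.5, 3.5, 345°): beam 1 = 5.0000 ≠ 1.5529 ✗
  (6.5, 6.5, 75°): beam 1 = 1.0000 ≠ 1.5529 ✗
  (4.5, 3.5, 120°): beam 1 = 2.5882 ≠ 1.5529 ✗
  (3.5, 1.5, 345°): beam 1 = 1.0000 ≠ 1.5529 ✗
  (4.5, 3.5, 300°): beam 1 = 2.5882 ≠ 1.5529 ✗
  …
  (2.5, 2.5, 300°): r_1=1.5529, r_2=1.5529, r_3=4.6587, r_4=2.5882 — all match ✓
Unique over the lattice → pose = (2.5, 2.5, 300°).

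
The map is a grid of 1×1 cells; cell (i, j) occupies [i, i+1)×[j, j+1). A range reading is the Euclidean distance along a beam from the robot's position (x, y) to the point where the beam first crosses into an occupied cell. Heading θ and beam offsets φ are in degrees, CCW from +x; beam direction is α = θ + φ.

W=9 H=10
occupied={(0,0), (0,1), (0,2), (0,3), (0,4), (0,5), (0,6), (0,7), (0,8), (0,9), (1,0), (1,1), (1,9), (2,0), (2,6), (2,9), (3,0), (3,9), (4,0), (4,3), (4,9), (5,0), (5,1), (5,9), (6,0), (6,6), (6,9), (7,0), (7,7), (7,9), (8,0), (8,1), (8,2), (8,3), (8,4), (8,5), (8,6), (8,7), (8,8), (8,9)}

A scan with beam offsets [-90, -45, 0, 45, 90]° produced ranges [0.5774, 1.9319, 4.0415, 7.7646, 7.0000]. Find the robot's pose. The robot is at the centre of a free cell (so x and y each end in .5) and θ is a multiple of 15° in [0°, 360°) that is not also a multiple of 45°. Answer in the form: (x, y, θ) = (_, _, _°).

(x, y, θ) = (4.5, 8.5, 210°)

Enumerate (i+0.5, j+0.5, θ) over the 50 free cells and 16 admissible headings. For each, cast all 5 beams and compare to the given ranges.
  (4.5, 4.5, 195°): beam 1 = 4.6587 ≠ 0.5774 ✗
  (1.5, 2.5, 165°): beam 1 = 3.6235 ≠ 0.5774 ✗
  (2.5, 5.5, 120°): beam 1 = 6.3509 ≠ 0.5774 ✗
  (2.5, 8.5, 330°): beam 1 = 3.0000 ≠ 0.5774 ✗
  (1.5, 8.5, 345°): beam 1 = 1.9319 ≠ 0.5774 ✗
  …
  (4.5, 8.5, 210°): r_1=0.5774, r_2=1.9319, r_3=4.0415, r_4=7.7646, r_5=7.0000 — all match ✓
Unique over the lattice → pose = (4.5, 8.5, 210°).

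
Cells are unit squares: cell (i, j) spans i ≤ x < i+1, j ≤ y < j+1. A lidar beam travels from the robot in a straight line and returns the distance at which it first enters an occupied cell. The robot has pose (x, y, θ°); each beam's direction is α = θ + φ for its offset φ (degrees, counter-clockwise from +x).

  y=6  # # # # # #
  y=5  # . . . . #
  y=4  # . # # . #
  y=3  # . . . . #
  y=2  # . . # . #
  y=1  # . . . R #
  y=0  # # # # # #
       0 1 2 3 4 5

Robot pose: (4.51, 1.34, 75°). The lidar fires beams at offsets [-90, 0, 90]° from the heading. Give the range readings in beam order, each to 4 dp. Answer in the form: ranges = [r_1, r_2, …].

ranges = [0.5073, 1.8932, 3.6338]

beam 1: φ=-90°, α=345°
  direction (0.9659, -0.2588); cell (4,1); t to first gridline: x 0.5073, y 1.3137 (then +1.0353 / +3.8637)
    (5,1) via x @ 0.5073  # hit
  → r_1 = 0.5073
beam 2: φ=0°, α=75°
  direction (0.2588, 0.9659); cell (4,1); t to first gridline: x 1.8932, y 0.6833 (then +3.8637 / +1.0353)
    (4,2) via y @ 0.6833
    (4,3) via y @ 1.7186
    (5,3) via x @ 1.8932  # hit
  → r_2 = 1.8932
beam 3: φ=90°, α=165°
  direction (-0.9659, 0.2588); cell (4,1); t to first gridline: x 0.5280, y 2.5500 (then +1.0353 / +3.8637)
    (3,1) via x @ 0.5280
    (2,1) via x @ 1.5633
    (2,2) via y @ 2.5500
    (1,2) via x @ 2.5985
    (0,2) via x @ 3.6338  # hit
  → r_3 = 3.6338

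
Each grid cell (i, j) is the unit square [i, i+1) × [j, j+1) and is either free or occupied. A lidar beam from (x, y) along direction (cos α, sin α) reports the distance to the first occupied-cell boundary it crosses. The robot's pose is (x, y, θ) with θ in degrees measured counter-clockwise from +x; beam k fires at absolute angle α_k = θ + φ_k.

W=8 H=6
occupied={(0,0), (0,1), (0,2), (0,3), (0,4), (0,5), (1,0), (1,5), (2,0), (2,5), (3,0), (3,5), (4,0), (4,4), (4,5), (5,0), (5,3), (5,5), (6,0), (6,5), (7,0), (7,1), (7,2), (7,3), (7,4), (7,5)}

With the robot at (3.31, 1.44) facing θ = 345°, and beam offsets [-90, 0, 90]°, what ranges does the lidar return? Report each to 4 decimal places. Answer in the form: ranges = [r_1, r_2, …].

ranges = [0.4555, 1.7000, 2.6660]

beam 1: φ=-90°, α=255°
  direction (-0.2588, -0.9659); cell (3,1); t to first gridline: x 1.1977, y 0.4555 (then +3.8637 / +1.0353)
    (3,0) via y @ 0.4555  # hit
  → r_1 = 0.4555
beam 2: φ=0°, α=345°
  direction (0.9659, -0.2588); cell (3,1); t to first gridline: x 0.7143, y 1.7000 (then +1.0353 / +3.8637)
    (4,1) via x @ 0.7143
    (4,0) via y @ 1.7000  # hit
  → r_2 = 1.7000
beam 3: φ=90°, α=75°
  direction (0.2588, 0.9659); cell (3,1); t to first gridline: x 2.6660, y 0.5798 (then +3.8637 / +1.0353)
    (3,2) via y @ 0.5798
    (3,3) via y @ 1.6150
    (3,4) via y @ 2.6503
    (4,4) via x @ 2.6660  # hit
  → r_3 = 2.6660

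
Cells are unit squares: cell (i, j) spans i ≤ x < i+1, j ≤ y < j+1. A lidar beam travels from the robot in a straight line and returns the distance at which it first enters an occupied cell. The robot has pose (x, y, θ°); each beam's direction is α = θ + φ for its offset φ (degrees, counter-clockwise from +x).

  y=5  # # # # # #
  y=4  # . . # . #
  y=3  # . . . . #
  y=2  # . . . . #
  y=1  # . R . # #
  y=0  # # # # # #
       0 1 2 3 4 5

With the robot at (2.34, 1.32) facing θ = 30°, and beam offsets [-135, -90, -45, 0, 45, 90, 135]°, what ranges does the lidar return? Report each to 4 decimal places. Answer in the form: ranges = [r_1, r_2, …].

ranges = [0.3313, 0.3695, 1.2364, 3.0715, 2.7745, 2.6800, 1.3873]

beam 1: φ=-135°, α=255°
  dir = (cos 255°, sin 255°) = (-0.2588, -0.9659); from cell (2,1)
  next x-line at t=1.3137, next y-line at t=0.3313; Δt_x=3.8637, Δt_y=1.0353
    y: enter (2,0) at t=0.3313 ← occupied
  → r_1 = 0.3313
beam 2: φ=-90°, α=300°
  dir = (cos 300°, sin 300°) = (0.5000, -0.8660); from cell (2,1)
  next x-line at t=1.3200, next y-line at t=0.3695; Δt_x=2.0000, Δt_y=1.1547
    y: enter (2,0) at t=0.3695 ← occupied
  → r_2 = 0.3695
beam 3: φ=-45°, α=345°
  dir = (cos 345°, sin 345°) = (0.9659, -0.2588); from cell (2,1)
  next x-line at t=0.6833, next y-line at t=1.2364; Δt_x=1.0353, Δt_y=3.8637
    x: enter (3,1) at t=0.6833
    y: enter (3,0) at t=1.2364 ← occupied
  → r_3 = 1.2364
beam 4: φ=0°, α=30°
  dir = (cos 30°, sin 30°) = (0.8660, 0.5000); from cell (2,1)
  next x-line at t=0.7621, next y-line at t=1.3600; Δt_x=1.1547, Δt_y=2.0000
    x: enter (3,1) at t=0.7621
    y: enter (3,2) at t=1.3600
    x: enter (4,2) at t=1.9168
    x: enter (5,2) at t=3.0715 ← occupied
  → r_4 = 3.0715
beam 5: φ=45°, α=75°
  dir = (cos 75°, sin 75°) = (0.2588, 0.9659); from cell (2,1)
  next x-line at t=2.5500, next y-line at t=0.7040; Δt_x=3.8637, Δt_y=1.0353
    y: enter (2,2) at t=0.7040
    y: enter (2,3) at t=1.7393
    x: enter (3,3) at t=2.5500
    y: enter (3,4) at t=2.7745 ← occupied
  → r_5 = 2.7745
beam 6: φ=90°, α=120°
  dir = (cos 120°, sin 120°) = (-0.5000, 0.8660); from cell (2,1)
  next x-line at t=0.6800, next y-line at t=0.7852; Δt_x=2.0000, Δt_y=1.1547
    x: enter (1,1) at t=0.6800
    y: enter (1,2) at t=0.7852
    y: enter (1,3) at t=1.9399
    x: enter (0,3) at t=2.6800 ← occupied
  → r_6 = 2.6800
beam 7: φ=135°, α=165°
  dir = (cos 165°, sin 165°) = (-0.9659, 0.2588); from cell (2,1)
  next x-line at t=0.3520, next y-line at t=2.6273; Δt_x=1.0353, Δt_y=3.8637
    x: enter (1,1) at t=0.3520
    x: enter (0,1) at t=1.3873 ← occupied
  → r_7 = 1.3873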